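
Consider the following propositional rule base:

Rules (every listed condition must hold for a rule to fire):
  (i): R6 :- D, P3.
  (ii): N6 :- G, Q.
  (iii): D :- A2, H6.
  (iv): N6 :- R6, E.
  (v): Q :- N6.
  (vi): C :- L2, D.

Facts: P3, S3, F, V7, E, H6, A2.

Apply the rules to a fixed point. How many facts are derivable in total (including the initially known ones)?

11

[1] (iii) [D :- A2, H6.]. ⇒ new: D.
[2] (i) [R6 :- D, P3.]. ⇒ new: R6.
[3] (iv) [N6 :- R6, E.]. ⇒ new: N6.
[4] (v) [Q :- N6.]. ⇒ new: Q.
Closure: {A2, D, E, F, H6, N6, P3, Q, R6, S3, V7} — 11 facts.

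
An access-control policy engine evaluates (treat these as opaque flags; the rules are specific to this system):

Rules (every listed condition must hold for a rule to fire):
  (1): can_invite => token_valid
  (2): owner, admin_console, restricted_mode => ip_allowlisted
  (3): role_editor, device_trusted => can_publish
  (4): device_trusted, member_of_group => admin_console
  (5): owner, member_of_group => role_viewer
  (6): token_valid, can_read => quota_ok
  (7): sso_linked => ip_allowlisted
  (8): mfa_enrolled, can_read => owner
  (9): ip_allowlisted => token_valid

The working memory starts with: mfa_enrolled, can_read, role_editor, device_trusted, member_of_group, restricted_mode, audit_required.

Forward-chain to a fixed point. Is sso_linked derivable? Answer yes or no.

no

[1] (3) [role_editor, device_trusted => can_publish]; (4) [device_trusted, member_of_group => admin_console]; (8) [mfa_enrolled, can_read => owner]. ⇒ new: can_publish, admin_console, owner.
[2] (2) [owner, admin_console, restricted_mode => ip_allowlisted]; (5) [owner, member_of_group => role_viewer]. ⇒ new: ip_allowlisted, role_viewer.
[3] (9) [ip_allowlisted => token_valid]. ⇒ new: token_valid.
[4] (6) [token_valid, can_read => quota_ok]. ⇒ new: quota_ok.
Fixed point reached. No rule has sso_linked as a consequent, and it is not given.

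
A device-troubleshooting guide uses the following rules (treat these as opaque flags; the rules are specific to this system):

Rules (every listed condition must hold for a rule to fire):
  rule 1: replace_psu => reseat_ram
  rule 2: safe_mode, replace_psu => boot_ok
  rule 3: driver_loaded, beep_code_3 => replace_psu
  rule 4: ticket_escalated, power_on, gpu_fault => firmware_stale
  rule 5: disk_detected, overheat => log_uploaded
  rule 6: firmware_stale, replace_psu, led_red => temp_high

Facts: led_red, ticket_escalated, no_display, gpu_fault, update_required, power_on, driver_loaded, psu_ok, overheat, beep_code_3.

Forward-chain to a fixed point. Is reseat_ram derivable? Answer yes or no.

[1] rule 3 [driver_loaded, beep_code_3 => replace_psu]; rule 4 [ticket_escalated, power_on, gpu_fault => firmware_stale]. ⇒ new: replace_psu, firmware_stale.
[2] rule 1 [replace_psu => reseat_ram]; rule 6 [firmware_stale, replace_psu, led_red => temp_high]. ⇒ new: reseat_ram, temp_high.
reseat_ram appears in round 2, so it is derivable.

yes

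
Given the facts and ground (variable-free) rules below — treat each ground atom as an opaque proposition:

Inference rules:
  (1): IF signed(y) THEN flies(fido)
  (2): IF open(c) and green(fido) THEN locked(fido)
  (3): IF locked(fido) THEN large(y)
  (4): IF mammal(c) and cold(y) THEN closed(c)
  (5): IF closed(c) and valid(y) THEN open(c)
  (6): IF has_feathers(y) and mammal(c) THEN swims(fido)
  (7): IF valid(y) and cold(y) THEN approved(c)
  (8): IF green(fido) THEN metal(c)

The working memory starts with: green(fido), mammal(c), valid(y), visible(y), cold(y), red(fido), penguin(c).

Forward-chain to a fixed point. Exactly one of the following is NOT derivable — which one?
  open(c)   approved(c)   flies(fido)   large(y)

Round 1 — (4), (7), (8), derive closed(c), approved(c), metal(c).
Round 2 — (5), derive open(c).
Round 3 — (2), derive locked(fido).
Round 4 — (3), derive large(y).
Derived: approved(c) (round 1), large(y) (round 4), open(c) (round 2). flies(fido) never appears in any round.

flies(fido)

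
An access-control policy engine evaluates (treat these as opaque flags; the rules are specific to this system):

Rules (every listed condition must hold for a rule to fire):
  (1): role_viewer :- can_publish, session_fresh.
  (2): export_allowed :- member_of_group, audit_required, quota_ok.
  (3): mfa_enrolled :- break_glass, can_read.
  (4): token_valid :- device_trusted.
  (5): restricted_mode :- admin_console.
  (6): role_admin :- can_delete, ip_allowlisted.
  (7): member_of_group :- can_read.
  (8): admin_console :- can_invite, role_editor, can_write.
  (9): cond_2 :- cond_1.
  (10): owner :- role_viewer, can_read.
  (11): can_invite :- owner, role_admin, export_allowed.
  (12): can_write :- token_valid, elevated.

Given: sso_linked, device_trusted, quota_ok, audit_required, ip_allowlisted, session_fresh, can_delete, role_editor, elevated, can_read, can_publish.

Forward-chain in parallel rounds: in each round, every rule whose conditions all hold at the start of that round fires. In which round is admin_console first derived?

4

Round 1: (1) [role_viewer :- can_publish, session_fresh.]; (4) [token_valid :- device_trusted.]; (6) [role_admin :- can_delete, ip_allowlisted.]; (7) [member_of_group :- can_read.]. Adds role_viewer, token_valid, role_admin, member_of_group.
Round 2: (2) [export_allowed :- member_of_group, audit_required, quota_ok.]; (10) [owner :- role_viewer, can_read.]; (12) [can_write :- token_valid, elevated.]. Adds export_allowed, owner, can_write.
Round 3: (11) [can_invite :- owner, role_admin, export_allowed.]. Adds can_invite.
Round 4: (8) [admin_console :- can_invite, role_editor, can_write.]. Adds admin_console.
admin_console first appears in round 4.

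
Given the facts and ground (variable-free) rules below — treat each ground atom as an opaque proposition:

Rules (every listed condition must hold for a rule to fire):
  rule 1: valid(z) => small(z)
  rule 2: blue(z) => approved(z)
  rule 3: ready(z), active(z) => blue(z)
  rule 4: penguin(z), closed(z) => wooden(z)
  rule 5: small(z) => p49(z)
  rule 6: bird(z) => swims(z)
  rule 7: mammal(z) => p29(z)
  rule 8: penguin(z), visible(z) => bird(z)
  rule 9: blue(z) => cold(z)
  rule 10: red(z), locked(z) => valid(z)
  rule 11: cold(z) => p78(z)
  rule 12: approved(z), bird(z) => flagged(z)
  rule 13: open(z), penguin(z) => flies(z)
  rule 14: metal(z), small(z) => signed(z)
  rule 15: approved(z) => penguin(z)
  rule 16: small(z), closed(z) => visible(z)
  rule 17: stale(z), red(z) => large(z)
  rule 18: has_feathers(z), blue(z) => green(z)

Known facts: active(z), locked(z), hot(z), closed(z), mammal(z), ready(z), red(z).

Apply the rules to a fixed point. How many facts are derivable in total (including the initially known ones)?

21

Round 1 fires rule 3, rule 7, rule 10, giving blue(z), p29(z), valid(z).
Round 2 fires rule 1, rule 2, rule 9, giving small(z), approved(z), cold(z).
Round 3 fires rule 5, rule 11, rule 15, rule 16, giving p49(z), p78(z), penguin(z), visible(z).
Round 4 fires rule 4, rule 8, giving wooden(z), bird(z).
Round 5 fires rule 6, rule 12, giving swims(z), flagged(z).
Closure: {active(z), approved(z), bird(z), blue(z), closed(z), cold(z), flagged(z), hot(z), locked(z), mammal(z), p29(z), p49(z), p78(z), penguin(z), ready(z), red(z), small(z), swims(z), valid(z), visible(z), wooden(z)} — 21 facts.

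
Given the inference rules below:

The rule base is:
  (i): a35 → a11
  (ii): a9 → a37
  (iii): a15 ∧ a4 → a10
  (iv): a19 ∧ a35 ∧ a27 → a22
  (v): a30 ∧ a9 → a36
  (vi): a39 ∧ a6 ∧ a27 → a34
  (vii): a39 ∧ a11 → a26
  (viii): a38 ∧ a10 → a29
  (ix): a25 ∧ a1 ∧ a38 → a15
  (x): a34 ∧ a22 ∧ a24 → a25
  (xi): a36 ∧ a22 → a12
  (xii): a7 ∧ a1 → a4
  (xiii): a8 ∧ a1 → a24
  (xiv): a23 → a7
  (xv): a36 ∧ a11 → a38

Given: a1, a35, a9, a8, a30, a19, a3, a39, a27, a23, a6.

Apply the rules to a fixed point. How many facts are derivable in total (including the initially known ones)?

26

Round 1: (i) [a35 → a11]; (ii) [a9 → a37]; (iv) [a19 ∧ a35 ∧ a27 → a22]; (v) [a30 ∧ a9 → a36]; (vi) [a39 ∧ a6 ∧ a27 → a34]; (xiii) [a8 ∧ a1 → a24]; (xiv) [a23 → a7]. New: a11, a37, a22, a36, a34, a24, a7.
Round 2: (vii) [a39 ∧ a11 → a26]; (x) [a34 ∧ a22 ∧ a24 → a25]; (xi) [a36 ∧ a22 → a12]; (xii) [a7 ∧ a1 → a4]; (xv) [a36 ∧ a11 → a38]. New: a26, a25, a12, a4, a38.
Round 3: (ix) [a25 ∧ a1 ∧ a38 → a15]. New: a15.
Round 4: (iii) [a15 ∧ a4 → a10]. New: a10.
Round 5: (viii) [a38 ∧ a10 → a29]. New: a29.
Closure: {a1, a10, a11, a12, a15, a19, a22, a23, a24, a25, a26, a27, a29, a3, a30, a34, a35, a36, a37, a38, a39, a4, a6, a7, a8, a9} — 26 facts.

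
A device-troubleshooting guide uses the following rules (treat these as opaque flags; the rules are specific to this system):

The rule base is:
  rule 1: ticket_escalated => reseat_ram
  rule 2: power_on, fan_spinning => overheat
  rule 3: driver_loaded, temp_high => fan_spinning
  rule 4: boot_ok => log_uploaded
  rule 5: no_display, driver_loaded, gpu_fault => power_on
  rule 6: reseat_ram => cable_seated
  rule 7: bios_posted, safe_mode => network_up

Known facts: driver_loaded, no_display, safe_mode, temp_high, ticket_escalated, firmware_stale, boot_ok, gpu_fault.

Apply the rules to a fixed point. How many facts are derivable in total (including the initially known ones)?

14

Round 1 fires rule 1, rule 3, rule 4, rule 5, giving reseat_ram, fan_spinning, log_uploaded, power_on.
Round 2 fires rule 2, rule 6, giving overheat, cable_seated.
Closure: {boot_ok, cable_seated, driver_loaded, fan_spinning, firmware_stale, gpu_fault, log_uploaded, no_display, overheat, power_on, reseat_ram, safe_mode, temp_high, ticket_escalated} — 14 facts.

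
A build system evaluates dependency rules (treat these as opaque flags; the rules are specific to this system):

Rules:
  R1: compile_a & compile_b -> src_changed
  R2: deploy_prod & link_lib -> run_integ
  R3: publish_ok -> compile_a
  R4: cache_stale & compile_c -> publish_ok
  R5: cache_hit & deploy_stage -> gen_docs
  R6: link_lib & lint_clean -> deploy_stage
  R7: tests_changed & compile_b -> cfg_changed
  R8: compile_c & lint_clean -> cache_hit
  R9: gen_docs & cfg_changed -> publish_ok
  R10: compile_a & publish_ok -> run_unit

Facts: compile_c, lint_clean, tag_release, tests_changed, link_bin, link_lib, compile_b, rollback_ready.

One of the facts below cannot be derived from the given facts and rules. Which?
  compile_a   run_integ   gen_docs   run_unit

run_integ

Round 1 — R6, R7, R8, derive deploy_stage, cfg_changed, cache_hit.
Round 2 — R5, derive gen_docs.
Round 3 — R9, derive publish_ok.
Round 4 — R3, derive compile_a.
Round 5 — R1, R10, derive src_changed, run_unit.
Derived: compile_a (round 4), gen_docs (round 2), run_unit (round 5). run_integ never appears in any round.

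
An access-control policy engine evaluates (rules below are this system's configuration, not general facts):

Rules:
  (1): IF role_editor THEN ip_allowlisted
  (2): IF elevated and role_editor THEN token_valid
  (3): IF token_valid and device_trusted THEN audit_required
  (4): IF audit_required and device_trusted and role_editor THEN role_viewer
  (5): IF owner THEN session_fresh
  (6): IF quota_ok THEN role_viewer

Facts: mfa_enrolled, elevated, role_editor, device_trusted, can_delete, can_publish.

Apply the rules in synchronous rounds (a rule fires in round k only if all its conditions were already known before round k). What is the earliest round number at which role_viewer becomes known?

Round 1: (1) [IF role_editor THEN ip_allowlisted]; (2) [IF elevated and role_editor THEN token_valid]. New: ip_allowlisted, token_valid.
Round 2: (3) [IF token_valid and device_trusted THEN audit_required]. New: audit_required.
Round 3: (4) [IF audit_required and device_trusted and role_editor THEN role_viewer]. New: role_viewer.
role_viewer first appears in round 3.

3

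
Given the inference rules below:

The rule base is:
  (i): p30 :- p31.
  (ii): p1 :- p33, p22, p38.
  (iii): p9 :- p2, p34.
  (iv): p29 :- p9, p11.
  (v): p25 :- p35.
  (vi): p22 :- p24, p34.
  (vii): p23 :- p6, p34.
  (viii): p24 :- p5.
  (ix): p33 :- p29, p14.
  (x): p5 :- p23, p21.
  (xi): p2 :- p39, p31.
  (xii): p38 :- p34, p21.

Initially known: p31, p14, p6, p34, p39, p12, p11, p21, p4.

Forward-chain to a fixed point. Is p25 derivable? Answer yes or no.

no

Round 1: (i) [p30 :- p31.]; (vii) [p23 :- p6, p34.]; (xi) [p2 :- p39, p31.]; (xii) [p38 :- p34, p21.]. New: p30, p23, p2, p38.
Round 2: (iii) [p9 :- p2, p34.]; (x) [p5 :- p23, p21.]. New: p9, p5.
Round 3: (iv) [p29 :- p9, p11.]; (viii) [p24 :- p5.]. New: p29, p24.
Round 4: (vi) [p22 :- p24, p34.]; (ix) [p33 :- p29, p14.]. New: p22, p33.
Round 5: (ii) [p1 :- p33, p22, p38.]. New: p1.
Fixed point reached. p25 is concluded only by (v); (v) needs p35 (never derived).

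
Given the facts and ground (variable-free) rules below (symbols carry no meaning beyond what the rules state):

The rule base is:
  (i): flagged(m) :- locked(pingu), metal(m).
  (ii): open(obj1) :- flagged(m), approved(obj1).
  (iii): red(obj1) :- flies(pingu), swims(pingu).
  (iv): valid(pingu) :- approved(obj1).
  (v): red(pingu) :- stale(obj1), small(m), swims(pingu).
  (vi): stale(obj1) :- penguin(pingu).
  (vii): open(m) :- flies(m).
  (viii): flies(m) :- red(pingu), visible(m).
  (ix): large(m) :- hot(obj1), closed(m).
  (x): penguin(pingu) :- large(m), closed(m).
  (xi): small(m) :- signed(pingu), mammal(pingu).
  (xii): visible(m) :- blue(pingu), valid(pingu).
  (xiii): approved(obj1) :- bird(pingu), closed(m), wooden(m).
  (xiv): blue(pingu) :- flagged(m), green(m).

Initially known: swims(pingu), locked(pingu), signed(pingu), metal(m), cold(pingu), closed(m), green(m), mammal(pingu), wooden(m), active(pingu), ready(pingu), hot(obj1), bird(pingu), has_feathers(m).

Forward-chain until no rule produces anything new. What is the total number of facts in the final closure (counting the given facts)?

Round 1: (i) [flagged(m) :- locked(pingu), metal(m).]; (ix) [large(m) :- hot(obj1), closed(m).]; (xi) [small(m) :- signed(pingu), mammal(pingu).]; (xiii) [approved(obj1) :- bird(pingu), closed(m), wooden(m).]. Adds flagged(m), large(m), small(m), approved(obj1).
Round 2: (ii) [open(obj1) :- flagged(m), approved(obj1).]; (iv) [valid(pingu) :- approved(obj1).]; (x) [penguin(pingu) :- large(m), closed(m).]; (xiv) [blue(pingu) :- flagged(m), green(m).]. Adds open(obj1), valid(pingu), penguin(pingu), blue(pingu).
Round 3: (vi) [stale(obj1) :- penguin(pingu).]; (xii) [visible(m) :- blue(pingu), valid(pingu).]. Adds stale(obj1), visible(m).
Round 4: (v) [red(pingu) :- stale(obj1), small(m), swims(pingu).]. Adds red(pingu).
Round 5: (viii) [flies(m) :- red(pingu), visible(m).]. Adds flies(m).
Round 6: (vii) [open(m) :- flies(m).]. Adds open(m).
Closure: {active(pingu), approved(obj1), bird(pingu), blue(pingu), closed(m), cold(pingu), flagged(m), flies(m), green(m), has_feathers(m), hot(obj1), large(m), locked(pingu), mammal(pingu), metal(m), open(m), open(obj1), penguin(pingu), ready(pingu), red(pingu), signed(pingu), small(m), stale(obj1), swims(pingu), valid(pingu), visible(m), wooden(m)} — 27 facts.

27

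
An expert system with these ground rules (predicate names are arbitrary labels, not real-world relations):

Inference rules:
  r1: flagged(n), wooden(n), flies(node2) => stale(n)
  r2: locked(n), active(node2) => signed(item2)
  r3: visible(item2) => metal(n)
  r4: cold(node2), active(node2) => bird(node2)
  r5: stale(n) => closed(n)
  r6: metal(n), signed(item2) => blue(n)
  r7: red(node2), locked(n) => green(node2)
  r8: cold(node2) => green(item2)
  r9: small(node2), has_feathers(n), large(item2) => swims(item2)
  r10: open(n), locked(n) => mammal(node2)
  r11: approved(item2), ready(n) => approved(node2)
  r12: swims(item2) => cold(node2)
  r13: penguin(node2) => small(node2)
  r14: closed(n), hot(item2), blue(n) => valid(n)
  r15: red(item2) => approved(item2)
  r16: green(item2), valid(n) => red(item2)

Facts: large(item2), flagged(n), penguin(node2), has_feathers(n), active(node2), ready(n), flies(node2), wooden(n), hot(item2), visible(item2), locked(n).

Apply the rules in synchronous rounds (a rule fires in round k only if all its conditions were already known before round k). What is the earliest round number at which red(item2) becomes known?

5

Round 1: r1 [flagged(n), wooden(n), flies(node2) => stale(n)]; r2 [locked(n), active(node2) => signed(item2)]; r3 [visible(item2) => metal(n)]; r13 [penguin(node2) => small(node2)]. Adds stale(n), signed(item2), metal(n), small(node2).
Round 2: r5 [stale(n) => closed(n)]; r6 [metal(n), signed(item2) => blue(n)]; r9 [small(node2), has_feathers(n), large(item2) => swims(item2)]. Adds closed(n), blue(n), swims(item2).
Round 3: r12 [swims(item2) => cold(node2)]; r14 [closed(n), hot(item2), blue(n) => valid(n)]. Adds cold(node2), valid(n).
Round 4: r4 [cold(node2), active(node2) => bird(node2)]; r8 [cold(node2) => green(item2)]. Adds bird(node2), green(item2).
Round 5: r16 [green(item2), valid(n) => red(item2)]. Adds red(item2).
red(item2) first appears in round 5.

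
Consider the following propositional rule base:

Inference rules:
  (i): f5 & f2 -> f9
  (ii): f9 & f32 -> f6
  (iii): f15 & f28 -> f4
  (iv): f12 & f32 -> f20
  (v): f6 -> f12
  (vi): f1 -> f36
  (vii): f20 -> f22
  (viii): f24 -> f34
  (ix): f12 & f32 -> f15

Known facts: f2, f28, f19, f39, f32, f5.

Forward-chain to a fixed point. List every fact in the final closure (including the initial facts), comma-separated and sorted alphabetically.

Round 1: (i) [f5 & f2 -> f9]. Adds f9.
Round 2: (ii) [f9 & f32 -> f6]. Adds f6.
Round 3: (v) [f6 -> f12]. Adds f12.
Round 4: (iv) [f12 & f32 -> f20]; (ix) [f12 & f32 -> f15]. Adds f20, f15.
Round 5: (iii) [f15 & f28 -> f4]; (vii) [f20 -> f22]. Adds f4, f22.

f12, f15, f19, f2, f20, f22, f28, f32, f39, f4, f5, f6, f9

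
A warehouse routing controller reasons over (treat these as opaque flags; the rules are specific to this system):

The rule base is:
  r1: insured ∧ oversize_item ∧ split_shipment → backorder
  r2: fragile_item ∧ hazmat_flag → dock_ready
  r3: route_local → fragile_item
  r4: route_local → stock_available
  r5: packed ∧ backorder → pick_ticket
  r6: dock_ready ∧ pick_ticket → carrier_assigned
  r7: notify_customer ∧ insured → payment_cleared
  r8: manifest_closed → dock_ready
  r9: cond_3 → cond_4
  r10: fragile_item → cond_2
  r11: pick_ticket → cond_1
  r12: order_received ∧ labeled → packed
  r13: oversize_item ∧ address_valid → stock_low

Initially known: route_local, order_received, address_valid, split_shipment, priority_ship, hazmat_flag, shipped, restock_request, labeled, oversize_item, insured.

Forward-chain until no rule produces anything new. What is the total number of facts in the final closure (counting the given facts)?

Round 1 fires r1, r3, r4, r12, r13, giving backorder, fragile_item, stock_available, packed, stock_low.
Round 2 fires r2, r5, r10, giving dock_ready, pick_ticket, cond_2.
Round 3 fires r6, r11, giving carrier_assigned, cond_1.
Closure: {address_valid, backorder, carrier_assigned, cond_1, cond_2, dock_ready, fragile_item, hazmat_flag, insured, labeled, order_received, oversize_item, packed, pick_ticket, priority_ship, restock_request, route_local, shipped, split_shipment, stock_available, stock_low} — 21 facts.

21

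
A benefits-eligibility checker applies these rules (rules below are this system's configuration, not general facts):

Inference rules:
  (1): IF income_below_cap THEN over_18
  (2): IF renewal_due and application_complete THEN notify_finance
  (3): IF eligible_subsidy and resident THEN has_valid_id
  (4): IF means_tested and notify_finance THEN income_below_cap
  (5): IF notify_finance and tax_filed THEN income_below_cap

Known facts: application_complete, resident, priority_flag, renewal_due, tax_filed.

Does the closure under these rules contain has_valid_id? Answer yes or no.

no

Round 1 — (2), derive notify_finance.
Round 2 — (5), derive income_below_cap.
Round 3 — (1), derive over_18.
Fixed point reached. has_valid_id is concluded only by (3); (3) needs eligible_subsidy (never derived).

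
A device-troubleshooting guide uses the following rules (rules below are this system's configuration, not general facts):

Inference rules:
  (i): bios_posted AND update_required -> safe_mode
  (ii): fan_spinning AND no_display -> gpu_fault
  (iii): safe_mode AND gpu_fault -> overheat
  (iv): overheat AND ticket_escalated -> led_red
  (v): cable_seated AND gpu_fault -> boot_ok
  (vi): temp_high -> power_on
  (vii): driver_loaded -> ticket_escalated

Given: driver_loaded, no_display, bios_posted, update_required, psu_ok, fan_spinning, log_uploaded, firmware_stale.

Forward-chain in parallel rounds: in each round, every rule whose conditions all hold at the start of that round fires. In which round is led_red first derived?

3

Round 1 fires (i), (ii), (vii), giving safe_mode, gpu_fault, ticket_escalated.
Round 2 fires (iii), giving overheat.
Round 3 fires (iv), giving led_red.
led_red first appears in round 3.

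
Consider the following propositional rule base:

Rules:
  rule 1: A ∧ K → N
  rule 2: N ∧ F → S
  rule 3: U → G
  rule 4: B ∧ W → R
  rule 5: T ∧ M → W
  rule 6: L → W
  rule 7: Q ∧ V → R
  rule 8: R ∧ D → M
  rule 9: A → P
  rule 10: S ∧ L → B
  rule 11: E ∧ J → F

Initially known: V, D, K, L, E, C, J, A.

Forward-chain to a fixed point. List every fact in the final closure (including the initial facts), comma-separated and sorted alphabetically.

Round 1: rule 1 [A ∧ K → N]; rule 6 [L → W]; rule 9 [A → P]; rule 11 [E ∧ J → F]. New: N, W, P, F.
Round 2: rule 2 [N ∧ F → S]. New: S.
Round 3: rule 10 [S ∧ L → B]. New: B.
Round 4: rule 4 [B ∧ W → R]. New: R.
Round 5: rule 8 [R ∧ D → M]. New: M.

A, B, C, D, E, F, J, K, L, M, N, P, R, S, V, W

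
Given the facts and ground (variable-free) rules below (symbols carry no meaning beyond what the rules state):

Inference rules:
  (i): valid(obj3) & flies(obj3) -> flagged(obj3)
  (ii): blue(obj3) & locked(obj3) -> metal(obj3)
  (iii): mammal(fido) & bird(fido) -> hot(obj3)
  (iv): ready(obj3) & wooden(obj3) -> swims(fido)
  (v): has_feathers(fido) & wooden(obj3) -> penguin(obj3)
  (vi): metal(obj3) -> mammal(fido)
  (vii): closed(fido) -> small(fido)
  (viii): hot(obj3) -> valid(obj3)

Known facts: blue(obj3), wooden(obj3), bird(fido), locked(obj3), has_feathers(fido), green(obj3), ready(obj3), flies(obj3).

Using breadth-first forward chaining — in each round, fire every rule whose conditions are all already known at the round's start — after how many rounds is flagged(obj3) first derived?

Round 1 fires (ii), (iv), (v), giving metal(obj3), swims(fido), penguin(obj3).
Round 2 fires (vi), giving mammal(fido).
Round 3 fires (iii), giving hot(obj3).
Round 4 fires (viii), giving valid(obj3).
Round 5 fires (i), giving flagged(obj3).
flagged(obj3) first appears in round 5.

5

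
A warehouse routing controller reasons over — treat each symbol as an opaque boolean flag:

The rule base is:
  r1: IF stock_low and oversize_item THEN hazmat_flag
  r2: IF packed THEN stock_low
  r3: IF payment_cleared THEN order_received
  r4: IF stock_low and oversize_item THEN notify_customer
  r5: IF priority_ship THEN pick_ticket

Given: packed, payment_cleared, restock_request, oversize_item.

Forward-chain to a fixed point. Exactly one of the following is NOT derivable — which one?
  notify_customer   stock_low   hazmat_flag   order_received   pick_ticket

pick_ticket

Round 1: r2 [IF packed THEN stock_low]; r3 [IF payment_cleared THEN order_received]. New: stock_low, order_received.
Round 2: r1 [IF stock_low and oversize_item THEN hazmat_flag]; r4 [IF stock_low and oversize_item THEN notify_customer]. New: hazmat_flag, notify_customer.
Derived: notify_customer (round 2), hazmat_flag (round 2), stock_low (round 1), order_received (round 1). pick_ticket never appears in any round.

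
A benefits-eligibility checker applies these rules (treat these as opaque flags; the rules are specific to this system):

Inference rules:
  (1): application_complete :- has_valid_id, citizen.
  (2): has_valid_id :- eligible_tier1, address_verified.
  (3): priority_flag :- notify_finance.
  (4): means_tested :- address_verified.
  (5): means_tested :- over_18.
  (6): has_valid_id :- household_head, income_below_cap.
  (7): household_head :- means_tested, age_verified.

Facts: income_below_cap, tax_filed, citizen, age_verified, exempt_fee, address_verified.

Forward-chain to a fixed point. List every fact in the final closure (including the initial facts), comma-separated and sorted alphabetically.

address_verified, age_verified, application_complete, citizen, exempt_fee, has_valid_id, household_head, income_below_cap, means_tested, tax_filed

Round 1: (4) [means_tested :- address_verified.]. Adds means_tested.
Round 2: (7) [household_head :- means_tested, age_verified.]. Adds household_head.
Round 3: (6) [has_valid_id :- household_head, income_below_cap.]. Adds has_valid_id.
Round 4: (1) [application_complete :- has_valid_id, citizen.]. Adds application_complete.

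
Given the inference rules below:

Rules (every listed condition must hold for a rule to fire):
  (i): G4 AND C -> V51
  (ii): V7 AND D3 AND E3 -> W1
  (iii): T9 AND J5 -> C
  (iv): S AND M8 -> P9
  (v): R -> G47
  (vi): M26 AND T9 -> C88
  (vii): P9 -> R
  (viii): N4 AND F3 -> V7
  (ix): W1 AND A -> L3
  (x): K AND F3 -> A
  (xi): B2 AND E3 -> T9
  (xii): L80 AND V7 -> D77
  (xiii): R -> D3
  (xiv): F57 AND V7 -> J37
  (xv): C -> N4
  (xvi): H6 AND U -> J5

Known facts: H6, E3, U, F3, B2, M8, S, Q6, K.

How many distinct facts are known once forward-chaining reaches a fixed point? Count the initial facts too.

Round 1: (iv) [S AND M8 -> P9]; (x) [K AND F3 -> A]; (xi) [B2 AND E3 -> T9]; (xvi) [H6 AND U -> J5]. Adds P9, A, T9, J5.
Round 2: (iii) [T9 AND J5 -> C]; (vii) [P9 -> R]. Adds C, R.
Round 3: (v) [R -> G47]; (xiii) [R -> D3]; (xv) [C -> N4]. Adds G47, D3, N4.
Round 4: (viii) [N4 AND F3 -> V7]. Adds V7.
Round 5: (ii) [V7 AND D3 AND E3 -> W1]. Adds W1.
Round 6: (ix) [W1 AND A -> L3]. Adds L3.
Closure: {A, B2, C, D3, E3, F3, G47, H6, J5, K, L3, M8, N4, P9, Q6, R, S, T9, U, V7, W1} — 21 facts.

21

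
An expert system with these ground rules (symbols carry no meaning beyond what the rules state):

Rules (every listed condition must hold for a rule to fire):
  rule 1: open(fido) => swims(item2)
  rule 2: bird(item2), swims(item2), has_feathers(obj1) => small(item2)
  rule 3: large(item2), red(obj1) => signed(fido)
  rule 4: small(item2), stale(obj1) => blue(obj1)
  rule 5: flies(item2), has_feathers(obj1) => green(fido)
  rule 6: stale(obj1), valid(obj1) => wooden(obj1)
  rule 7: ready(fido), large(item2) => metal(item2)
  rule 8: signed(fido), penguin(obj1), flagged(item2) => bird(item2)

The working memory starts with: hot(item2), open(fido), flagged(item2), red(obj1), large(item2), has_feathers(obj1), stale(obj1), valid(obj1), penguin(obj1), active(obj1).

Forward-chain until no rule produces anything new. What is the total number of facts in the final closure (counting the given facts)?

16

[1] rule 1 [open(fido) => swims(item2)]; rule 3 [large(item2), red(obj1) => signed(fido)]; rule 6 [stale(obj1), valid(obj1) => wooden(obj1)]. ⇒ new: swims(item2), signed(fido), wooden(obj1).
[2] rule 8 [signed(fido), penguin(obj1), flagged(item2) => bird(item2)]. ⇒ new: bird(item2).
[3] rule 2 [bird(item2), swims(item2), has_feathers(obj1) => small(item2)]. ⇒ new: small(item2).
[4] rule 4 [small(item2), stale(obj1) => blue(obj1)]. ⇒ new: blue(obj1).
Closure: {active(obj1), bird(item2), blue(obj1), flagged(item2), has_feathers(obj1), hot(item2), large(item2), open(fido), penguin(obj1), red(obj1), signed(fido), small(item2), stale(obj1), swims(item2), valid(obj1), wooden(obj1)} — 16 facts.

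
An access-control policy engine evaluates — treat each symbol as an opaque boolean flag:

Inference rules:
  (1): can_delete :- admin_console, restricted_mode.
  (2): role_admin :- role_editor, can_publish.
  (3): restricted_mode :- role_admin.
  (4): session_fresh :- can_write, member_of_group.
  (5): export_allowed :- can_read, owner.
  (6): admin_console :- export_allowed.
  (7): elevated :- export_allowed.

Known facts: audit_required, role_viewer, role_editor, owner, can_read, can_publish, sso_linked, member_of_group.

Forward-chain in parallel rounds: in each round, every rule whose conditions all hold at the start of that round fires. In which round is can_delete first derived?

[1] (2) [role_admin :- role_editor, can_publish.]; (5) [export_allowed :- can_read, owner.]. ⇒ new: role_admin, export_allowed.
[2] (3) [restricted_mode :- role_admin.]; (6) [admin_console :- export_allowed.]; (7) [elevated :- export_allowed.]. ⇒ new: restricted_mode, admin_console, elevated.
[3] (1) [can_delete :- admin_console, restricted_mode.]. ⇒ new: can_delete.
can_delete first appears in round 3.

3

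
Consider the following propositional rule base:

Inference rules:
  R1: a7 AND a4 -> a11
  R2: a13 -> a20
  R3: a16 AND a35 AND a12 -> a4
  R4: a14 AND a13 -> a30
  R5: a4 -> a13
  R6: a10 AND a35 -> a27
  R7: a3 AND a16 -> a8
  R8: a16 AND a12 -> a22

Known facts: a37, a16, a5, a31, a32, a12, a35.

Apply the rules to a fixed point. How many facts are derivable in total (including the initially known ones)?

Round 1: R3 [a16 AND a35 AND a12 -> a4]; R8 [a16 AND a12 -> a22]. New: a4, a22.
Round 2: R5 [a4 -> a13]. New: a13.
Round 3: R2 [a13 -> a20]. New: a20.
Closure: {a12, a13, a16, a20, a22, a31, a32, a35, a37, a4, a5} — 11 facts.

11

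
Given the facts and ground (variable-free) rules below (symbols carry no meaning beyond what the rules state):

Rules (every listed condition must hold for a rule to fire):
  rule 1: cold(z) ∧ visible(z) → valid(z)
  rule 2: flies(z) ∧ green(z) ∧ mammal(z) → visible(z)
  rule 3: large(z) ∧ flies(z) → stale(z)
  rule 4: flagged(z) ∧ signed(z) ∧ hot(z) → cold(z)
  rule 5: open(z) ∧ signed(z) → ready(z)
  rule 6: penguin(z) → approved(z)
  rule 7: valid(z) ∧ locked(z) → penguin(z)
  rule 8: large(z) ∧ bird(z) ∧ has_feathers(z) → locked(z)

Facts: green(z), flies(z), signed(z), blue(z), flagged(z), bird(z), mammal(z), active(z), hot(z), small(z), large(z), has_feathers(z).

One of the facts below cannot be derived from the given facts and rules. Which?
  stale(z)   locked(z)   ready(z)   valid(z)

ready(z)

Round 1: rule 2 [flies(z) ∧ green(z) ∧ mammal(z) → visible(z)]; rule 3 [large(z) ∧ flies(z) → stale(z)]; rule 4 [flagged(z) ∧ signed(z) ∧ hot(z) → cold(z)]; rule 8 [large(z) ∧ bird(z) ∧ has_feathers(z) → locked(z)]. New: visible(z), stale(z), cold(z), locked(z).
Round 2: rule 1 [cold(z) ∧ visible(z) → valid(z)]. New: valid(z).
Round 3: rule 7 [valid(z) ∧ locked(z) → penguin(z)]. New: penguin(z).
Round 4: rule 6 [penguin(z) → approved(z)]. New: approved(z).
Derived: locked(z) (round 1), stale(z) (round 1), valid(z) (round 2). ready(z) never appears in any round.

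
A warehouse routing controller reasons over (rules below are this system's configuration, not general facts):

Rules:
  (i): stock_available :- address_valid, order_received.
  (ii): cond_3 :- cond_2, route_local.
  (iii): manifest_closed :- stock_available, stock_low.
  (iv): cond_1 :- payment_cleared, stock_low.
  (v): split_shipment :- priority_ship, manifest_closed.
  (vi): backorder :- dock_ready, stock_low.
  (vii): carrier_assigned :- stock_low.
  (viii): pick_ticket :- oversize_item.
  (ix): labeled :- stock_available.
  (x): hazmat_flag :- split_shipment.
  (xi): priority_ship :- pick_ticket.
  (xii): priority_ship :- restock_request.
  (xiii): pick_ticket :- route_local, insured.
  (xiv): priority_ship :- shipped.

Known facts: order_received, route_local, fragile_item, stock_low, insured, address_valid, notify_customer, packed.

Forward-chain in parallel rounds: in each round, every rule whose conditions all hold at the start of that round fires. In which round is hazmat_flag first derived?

Round 1: (i) [stock_available :- address_valid, order_received.]; (vii) [carrier_assigned :- stock_low.]; (xiii) [pick_ticket :- route_local, insured.]. Adds stock_available, carrier_assigned, pick_ticket.
Round 2: (iii) [manifest_closed :- stock_available, stock_low.]; (ix) [labeled :- stock_available.]; (xi) [priority_ship :- pick_ticket.]. Adds manifest_closed, labeled, priority_ship.
Round 3: (v) [split_shipment :- priority_ship, manifest_closed.]. Adds split_shipment.
Round 4: (x) [hazmat_flag :- split_shipment.]. Adds hazmat_flag.
hazmat_flag first appears in round 4.

4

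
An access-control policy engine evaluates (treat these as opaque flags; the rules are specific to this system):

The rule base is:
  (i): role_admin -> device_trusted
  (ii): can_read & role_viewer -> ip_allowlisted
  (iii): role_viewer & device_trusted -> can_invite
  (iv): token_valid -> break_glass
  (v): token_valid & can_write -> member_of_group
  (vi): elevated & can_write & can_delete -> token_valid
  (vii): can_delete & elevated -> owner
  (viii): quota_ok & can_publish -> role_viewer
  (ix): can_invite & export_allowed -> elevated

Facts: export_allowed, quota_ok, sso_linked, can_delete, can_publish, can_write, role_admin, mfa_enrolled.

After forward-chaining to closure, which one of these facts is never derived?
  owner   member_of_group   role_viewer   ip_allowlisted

Round 1: (i) [role_admin -> device_trusted]; (viii) [quota_ok & can_publish -> role_viewer]. New: device_trusted, role_viewer.
Round 2: (iii) [role_viewer & device_trusted -> can_invite]. New: can_invite.
Round 3: (ix) [can_invite & export_allowed -> elevated]. New: elevated.
Round 4: (vi) [elevated & can_write & can_delete -> token_valid]; (vii) [can_delete & elevated -> owner]. New: token_valid, owner.
Round 5: (iv) [token_valid -> break_glass]; (v) [token_valid & can_write -> member_of_group]. New: break_glass, member_of_group.
Derived: role_viewer (round 1), owner (round 4), member_of_group (round 5). ip_allowlisted never appears in any round.

ip_allowlisted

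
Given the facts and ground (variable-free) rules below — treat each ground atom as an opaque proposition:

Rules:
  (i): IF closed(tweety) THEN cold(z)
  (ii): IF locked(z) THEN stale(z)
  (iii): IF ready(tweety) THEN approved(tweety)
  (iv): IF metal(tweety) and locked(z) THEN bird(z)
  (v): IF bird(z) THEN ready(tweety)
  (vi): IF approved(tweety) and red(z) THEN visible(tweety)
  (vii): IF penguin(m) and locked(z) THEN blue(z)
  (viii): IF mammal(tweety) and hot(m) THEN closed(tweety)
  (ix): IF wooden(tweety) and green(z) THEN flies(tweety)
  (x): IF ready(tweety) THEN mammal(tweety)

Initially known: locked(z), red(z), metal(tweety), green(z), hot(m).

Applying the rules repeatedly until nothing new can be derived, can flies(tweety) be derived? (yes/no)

Round 1 fires (ii), (iv), giving stale(z), bird(z).
Round 2 fires (v), giving ready(tweety).
Round 3 fires (iii), (x), giving approved(tweety), mammal(tweety).
Round 4 fires (vi), (viii), giving visible(tweety), closed(tweety).
Round 5 fires (i), giving cold(z).
Fixed point reached. flies(tweety) is concluded only by (ix); (ix) needs wooden(tweety) (never derived).

no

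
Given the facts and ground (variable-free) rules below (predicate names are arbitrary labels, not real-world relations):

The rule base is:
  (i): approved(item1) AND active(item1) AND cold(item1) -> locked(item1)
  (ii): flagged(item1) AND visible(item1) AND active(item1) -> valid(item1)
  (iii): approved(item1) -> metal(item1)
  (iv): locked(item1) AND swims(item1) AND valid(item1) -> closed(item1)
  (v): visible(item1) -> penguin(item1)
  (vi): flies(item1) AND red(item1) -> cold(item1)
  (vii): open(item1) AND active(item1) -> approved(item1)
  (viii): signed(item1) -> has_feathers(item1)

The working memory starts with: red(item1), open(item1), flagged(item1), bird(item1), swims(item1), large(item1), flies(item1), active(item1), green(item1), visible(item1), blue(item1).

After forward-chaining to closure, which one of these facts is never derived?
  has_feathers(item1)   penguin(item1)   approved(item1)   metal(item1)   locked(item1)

has_feathers(item1)

Round 1: (ii) [flagged(item1) AND visible(item1) AND active(item1) -> valid(item1)]; (v) [visible(item1) -> penguin(item1)]; (vi) [flies(item1) AND red(item1) -> cold(item1)]; (vii) [open(item1) AND active(item1) -> approved(item1)]. Adds valid(item1), penguin(item1), cold(item1), approved(item1).
Round 2: (i) [approved(item1) AND active(item1) AND cold(item1) -> locked(item1)]; (iii) [approved(item1) -> metal(item1)]. Adds locked(item1), metal(item1).
Round 3: (iv) [locked(item1) AND swims(item1) AND valid(item1) -> closed(item1)]. Adds closed(item1).
Derived: approved(item1) (round 1), metal(item1) (round 2), locked(item1) (round 2), penguin(item1) (round 1). has_feathers(item1) never appears in any round.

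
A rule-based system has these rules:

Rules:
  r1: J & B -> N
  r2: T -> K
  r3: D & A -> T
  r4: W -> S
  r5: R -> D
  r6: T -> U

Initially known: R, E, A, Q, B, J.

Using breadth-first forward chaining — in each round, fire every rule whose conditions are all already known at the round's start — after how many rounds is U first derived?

Round 1 fires r1, r5, giving N, D.
Round 2 fires r3, giving T.
Round 3 fires r2, r6, giving K, U.
U first appears in round 3.

3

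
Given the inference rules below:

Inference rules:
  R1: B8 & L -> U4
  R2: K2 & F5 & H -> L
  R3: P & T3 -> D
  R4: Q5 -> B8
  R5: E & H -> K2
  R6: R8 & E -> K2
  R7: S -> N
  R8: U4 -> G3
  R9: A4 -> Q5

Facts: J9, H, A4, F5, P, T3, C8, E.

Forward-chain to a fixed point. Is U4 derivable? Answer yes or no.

Round 1 fires R3, R5, R9, giving D, K2, Q5.
Round 2 fires R2, R4, giving L, B8.
Round 3 fires R1, giving U4.
Round 4 fires R8, giving G3.
U4 appears in round 3, so it is derivable.

yes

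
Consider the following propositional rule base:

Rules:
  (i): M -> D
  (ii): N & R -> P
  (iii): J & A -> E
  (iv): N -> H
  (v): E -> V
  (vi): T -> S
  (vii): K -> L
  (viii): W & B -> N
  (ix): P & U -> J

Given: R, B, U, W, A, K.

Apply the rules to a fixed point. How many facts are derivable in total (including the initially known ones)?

13

Round 1 — (vii), (viii), derive L, N.
Round 2 — (ii), (iv), derive P, H.
Round 3 — (ix), derive J.
Round 4 — (iii), derive E.
Round 5 — (v), derive V.
Closure: {A, B, E, H, J, K, L, N, P, R, U, V, W} — 13 facts.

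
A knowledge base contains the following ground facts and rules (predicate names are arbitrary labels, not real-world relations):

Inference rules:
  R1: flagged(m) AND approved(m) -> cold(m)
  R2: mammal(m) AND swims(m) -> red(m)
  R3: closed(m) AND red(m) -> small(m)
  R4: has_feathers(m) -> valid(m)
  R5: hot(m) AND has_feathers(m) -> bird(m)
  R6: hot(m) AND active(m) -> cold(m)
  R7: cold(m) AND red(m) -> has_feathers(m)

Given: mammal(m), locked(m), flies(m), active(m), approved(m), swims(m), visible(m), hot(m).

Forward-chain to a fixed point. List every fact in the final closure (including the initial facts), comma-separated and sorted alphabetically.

[1] R2 [mammal(m) AND swims(m) -> red(m)]; R6 [hot(m) AND active(m) -> cold(m)]. ⇒ new: red(m), cold(m).
[2] R7 [cold(m) AND red(m) -> has_feathers(m)]. ⇒ new: has_feathers(m).
[3] R4 [has_feathers(m) -> valid(m)]; R5 [hot(m) AND has_feathers(m) -> bird(m)]. ⇒ new: valid(m), bird(m).

active(m), approved(m), bird(m), cold(m), flies(m), has_feathers(m), hot(m), locked(m), mammal(m), red(m), swims(m), valid(m), visible(m)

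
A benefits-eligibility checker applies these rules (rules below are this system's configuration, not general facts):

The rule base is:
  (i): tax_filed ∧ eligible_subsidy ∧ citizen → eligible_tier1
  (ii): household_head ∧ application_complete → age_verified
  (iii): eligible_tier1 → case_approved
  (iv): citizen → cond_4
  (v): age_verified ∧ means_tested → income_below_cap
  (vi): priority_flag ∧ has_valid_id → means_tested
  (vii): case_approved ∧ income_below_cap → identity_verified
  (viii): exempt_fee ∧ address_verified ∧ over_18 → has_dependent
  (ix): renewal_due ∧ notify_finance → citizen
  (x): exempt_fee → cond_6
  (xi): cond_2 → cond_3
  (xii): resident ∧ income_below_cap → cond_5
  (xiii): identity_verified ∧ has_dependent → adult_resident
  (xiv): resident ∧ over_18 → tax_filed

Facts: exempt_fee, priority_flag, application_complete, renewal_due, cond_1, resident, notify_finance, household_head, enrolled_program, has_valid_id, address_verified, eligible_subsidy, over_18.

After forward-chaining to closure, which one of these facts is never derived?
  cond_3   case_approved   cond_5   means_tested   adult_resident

cond_3

[1] (ii) [household_head ∧ application_complete → age_verified]; (vi) [priority_flag ∧ has_valid_id → means_tested]; (viii) [exempt_fee ∧ address_verified ∧ over_18 → has_dependent]; (ix) [renewal_due ∧ notify_finance → citizen]; (x) [exempt_fee → cond_6]; (xiv) [resident ∧ over_18 → tax_filed]. ⇒ new: age_verified, means_tested, has_dependent, citizen, cond_6, tax_filed.
[2] (i) [tax_filed ∧ eligible_subsidy ∧ citizen → eligible_tier1]; (iv) [citizen → cond_4]; (v) [age_verified ∧ means_tested → income_below_cap]. ⇒ new: eligible_tier1, cond_4, income_below_cap.
[3] (iii) [eligible_tier1 → case_approved]; (xii) [resident ∧ income_below_cap → cond_5]. ⇒ new: case_approved, cond_5.
[4] (vii) [case_approved ∧ income_below_cap → identity_verified]. ⇒ new: identity_verified.
[5] (xiii) [identity_verified ∧ has_dependent → adult_resident]. ⇒ new: adult_resident.
Derived: adult_resident (round 5), cond_5 (round 3), means_tested (round 1), case_approved (round 3). cond_3 never appears in any round.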